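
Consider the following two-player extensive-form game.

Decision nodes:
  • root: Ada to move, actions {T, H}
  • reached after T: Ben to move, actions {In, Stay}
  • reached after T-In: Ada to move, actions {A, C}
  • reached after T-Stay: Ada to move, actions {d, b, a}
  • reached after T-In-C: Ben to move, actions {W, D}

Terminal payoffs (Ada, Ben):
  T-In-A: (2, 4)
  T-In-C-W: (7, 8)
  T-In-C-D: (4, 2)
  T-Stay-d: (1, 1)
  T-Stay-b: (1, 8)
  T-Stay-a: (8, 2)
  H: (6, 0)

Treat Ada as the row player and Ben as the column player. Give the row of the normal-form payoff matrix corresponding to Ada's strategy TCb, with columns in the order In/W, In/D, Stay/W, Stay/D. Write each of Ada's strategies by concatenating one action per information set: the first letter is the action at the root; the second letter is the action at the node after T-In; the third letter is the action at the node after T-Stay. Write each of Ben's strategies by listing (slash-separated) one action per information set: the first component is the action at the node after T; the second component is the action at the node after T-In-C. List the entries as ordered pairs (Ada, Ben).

vs In/W: Ada plays T → Ben plays In at [T] → Ada plays C at [T-In] → Ben plays W at [T-In-C] → (7, 8)
vs In/D: Ada plays T → Ben plays In at [T] → Ada plays C at [T-In] → Ben plays D at [T-In-C] → (4, 2)
vs Stay/W: Ada plays T → Ben plays Stay at [T] → Ada plays b at [T-Stay] → (1, 8)
vs Stay/D: Ada plays T → Ben plays Stay at [T] → Ada plays b at [T-Stay] → (1, 8)

(7,8) (4,2) (1,8) (1,8)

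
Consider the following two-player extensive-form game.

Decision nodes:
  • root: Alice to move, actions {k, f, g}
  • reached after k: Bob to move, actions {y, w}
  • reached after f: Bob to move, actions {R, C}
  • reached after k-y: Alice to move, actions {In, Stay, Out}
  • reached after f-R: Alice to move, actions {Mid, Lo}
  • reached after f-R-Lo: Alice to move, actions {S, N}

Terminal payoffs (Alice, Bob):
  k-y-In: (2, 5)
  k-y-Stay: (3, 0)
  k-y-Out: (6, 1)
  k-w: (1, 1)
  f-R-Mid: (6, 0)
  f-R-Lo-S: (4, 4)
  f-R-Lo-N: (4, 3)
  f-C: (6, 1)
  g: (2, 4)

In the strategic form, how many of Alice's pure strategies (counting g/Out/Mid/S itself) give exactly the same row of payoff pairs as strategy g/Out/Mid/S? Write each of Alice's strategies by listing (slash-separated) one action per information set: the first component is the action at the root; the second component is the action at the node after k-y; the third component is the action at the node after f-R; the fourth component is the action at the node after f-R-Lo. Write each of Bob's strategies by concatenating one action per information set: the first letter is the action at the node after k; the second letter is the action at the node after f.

Row for g/Out/Mid/S (columns yR, yC, wR, wC): (2,4) (2,4) (2,4) (2,4).
Under g/Out/Mid/S, Alice's choice at the node after k-y and at the node after f-R and at the node after f-R-Lo can never be reached regardless of what Bob does, so varying those choices leaves every outcome unchanged.
Holding the reachable choices fixed and varying the unreachable ones freely already gives 3 × 2 × 2 = 12 equivalent strategies.
No other strategy reproduces this row, so those 12 are the full class: g/In/Mid/S, g/In/Mid/N, g/In/Lo/S, g/In/Lo/N, g/Stay/Mid/S, g/Stay/Mid/N, g/Stay/Lo/S, g/Stay/Lo/N, g/Out/Mid/S, g/Out/Mid/N, g/Out/Lo/S, g/Out/Lo/N.

12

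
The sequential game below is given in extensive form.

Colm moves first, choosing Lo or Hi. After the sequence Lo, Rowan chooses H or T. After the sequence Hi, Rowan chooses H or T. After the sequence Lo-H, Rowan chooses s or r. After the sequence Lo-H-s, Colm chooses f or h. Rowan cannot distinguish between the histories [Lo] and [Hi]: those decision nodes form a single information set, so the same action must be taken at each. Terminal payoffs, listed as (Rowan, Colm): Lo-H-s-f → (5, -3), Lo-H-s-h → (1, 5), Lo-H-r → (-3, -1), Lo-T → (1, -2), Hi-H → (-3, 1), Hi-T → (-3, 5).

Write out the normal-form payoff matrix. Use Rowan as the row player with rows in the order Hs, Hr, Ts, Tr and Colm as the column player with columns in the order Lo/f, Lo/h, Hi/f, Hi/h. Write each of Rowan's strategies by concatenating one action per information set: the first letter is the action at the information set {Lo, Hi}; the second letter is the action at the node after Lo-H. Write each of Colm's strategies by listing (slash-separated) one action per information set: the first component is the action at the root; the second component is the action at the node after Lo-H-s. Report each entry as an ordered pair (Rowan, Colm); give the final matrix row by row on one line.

Hs: (5,-3) (1,5) (-3,1) (-3,1) | Hr: (-3,-1) (-3,-1) (-3,1) (-3,1) | Ts: (1,-2) (1,-2) (-3,5) (-3,5) | Tr: (1,-2) (1,-2) (-3,5) (-3,5)

Row Hs: Lo/f→(5,-3), Lo/h→(1,5), Hi/f→(-3,1), Hi/h→(-3,1)
Row Hr: Lo/f→(-3,-1), Lo/h→(-3,-1), Hi/f→(-3,1), Hi/h→(-3,1)
Row Ts: Lo/f→(1,-2), Lo/h→(1,-2), Hi/f→(-3,5), Hi/h→(-3,5)
Row Tr: Lo/f→(1,-2), Lo/h→(1,-2), Hi/f→(-3,5), Hi/h→(-3,5)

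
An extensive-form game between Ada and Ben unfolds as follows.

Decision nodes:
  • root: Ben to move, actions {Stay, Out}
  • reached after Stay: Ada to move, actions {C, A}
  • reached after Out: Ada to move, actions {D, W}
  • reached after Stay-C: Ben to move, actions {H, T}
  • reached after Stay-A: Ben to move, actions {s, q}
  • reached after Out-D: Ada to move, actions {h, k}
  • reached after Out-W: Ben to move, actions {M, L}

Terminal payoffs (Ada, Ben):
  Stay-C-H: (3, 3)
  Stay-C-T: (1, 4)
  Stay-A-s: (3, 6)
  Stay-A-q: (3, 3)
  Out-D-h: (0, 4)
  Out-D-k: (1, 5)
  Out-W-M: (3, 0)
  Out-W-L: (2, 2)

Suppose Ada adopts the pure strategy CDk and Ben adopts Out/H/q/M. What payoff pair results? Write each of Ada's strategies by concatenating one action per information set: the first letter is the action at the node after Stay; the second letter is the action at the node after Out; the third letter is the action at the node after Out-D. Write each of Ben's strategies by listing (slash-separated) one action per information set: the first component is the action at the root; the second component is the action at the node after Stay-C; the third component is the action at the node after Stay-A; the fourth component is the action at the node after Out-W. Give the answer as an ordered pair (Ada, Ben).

Trace the play path from the root:
  Ben plays Out
  Ada plays D at [Out]
  Ada plays k at [Out-D]
→ terminal payoff (1, 5).
(Ada's choice at the node after Stay is never reached on this path, so it doesn't affect the outcome.)

(1, 5)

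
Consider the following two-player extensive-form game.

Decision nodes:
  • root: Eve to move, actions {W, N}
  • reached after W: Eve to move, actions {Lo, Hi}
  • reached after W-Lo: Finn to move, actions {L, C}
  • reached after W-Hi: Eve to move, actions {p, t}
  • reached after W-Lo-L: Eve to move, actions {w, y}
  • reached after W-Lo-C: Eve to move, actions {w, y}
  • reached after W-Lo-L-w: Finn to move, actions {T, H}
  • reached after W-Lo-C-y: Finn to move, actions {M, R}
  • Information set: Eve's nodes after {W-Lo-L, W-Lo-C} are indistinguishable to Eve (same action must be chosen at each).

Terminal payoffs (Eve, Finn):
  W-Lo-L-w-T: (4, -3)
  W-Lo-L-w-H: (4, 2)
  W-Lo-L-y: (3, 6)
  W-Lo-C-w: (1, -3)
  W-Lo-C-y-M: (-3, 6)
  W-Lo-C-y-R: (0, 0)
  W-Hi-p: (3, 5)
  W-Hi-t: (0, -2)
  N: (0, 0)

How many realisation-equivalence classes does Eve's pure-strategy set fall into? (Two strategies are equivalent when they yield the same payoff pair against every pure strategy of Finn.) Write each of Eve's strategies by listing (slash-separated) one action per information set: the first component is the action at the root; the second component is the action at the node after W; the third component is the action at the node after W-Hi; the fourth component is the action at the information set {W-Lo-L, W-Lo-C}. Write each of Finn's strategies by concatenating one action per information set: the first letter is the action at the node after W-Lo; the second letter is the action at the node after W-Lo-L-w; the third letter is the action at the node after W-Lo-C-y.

5

Eve has 16 pure strategies: W/Lo/p/w, W/Lo/p/y, W/Lo/t/w, W/Lo/t/y, W/Hi/p/w, W/Hi/p/y, W/Hi/t/w, W/Hi/t/y, N/Lo/p/w, N/Lo/p/y, N/Lo/t/w, N/Lo/t/y, N/Hi/p/w, N/Hi/p/y, N/Hi/t/w, N/Hi/t/y. Columns: LTM, LTR, LHM, LHR, CTM, CTR, CHM, CHR.
{W/Lo/p/w, W/Lo/t/w} → row (4,-3) (4,-3) (4,2) (4,2) (1,-3) (1,-3) (1,-3) (1,-3)
{W/Lo/p/y, W/Lo/t/y} → row (3,6) (3,6) (3,6) (3,6) (-3,6) (0,0) (-3,6) (0,0)
{W/Hi/p/w, W/Hi/p/y} → row (3,5) (3,5) (3,5) (3,5) (3,5) (3,5) (3,5) (3,5)
{W/Hi/t/w, W/Hi/t/y} → row (0,-2) (0,-2) (0,-2) (0,-2) (0,-2) (0,-2) (0,-2) (0,-2)
{N/Lo/p/w, N/Lo/p/y, N/Lo/t/w, N/Lo/t/y, N/Hi/p/w, N/Hi/p/y, N/Hi/t/w, N/Hi/t/y} → row (0,0) (0,0) (0,0) (0,0) (0,0) (0,0) (0,0) (0,0)
That's 5 distinct rows out of 16 strategies.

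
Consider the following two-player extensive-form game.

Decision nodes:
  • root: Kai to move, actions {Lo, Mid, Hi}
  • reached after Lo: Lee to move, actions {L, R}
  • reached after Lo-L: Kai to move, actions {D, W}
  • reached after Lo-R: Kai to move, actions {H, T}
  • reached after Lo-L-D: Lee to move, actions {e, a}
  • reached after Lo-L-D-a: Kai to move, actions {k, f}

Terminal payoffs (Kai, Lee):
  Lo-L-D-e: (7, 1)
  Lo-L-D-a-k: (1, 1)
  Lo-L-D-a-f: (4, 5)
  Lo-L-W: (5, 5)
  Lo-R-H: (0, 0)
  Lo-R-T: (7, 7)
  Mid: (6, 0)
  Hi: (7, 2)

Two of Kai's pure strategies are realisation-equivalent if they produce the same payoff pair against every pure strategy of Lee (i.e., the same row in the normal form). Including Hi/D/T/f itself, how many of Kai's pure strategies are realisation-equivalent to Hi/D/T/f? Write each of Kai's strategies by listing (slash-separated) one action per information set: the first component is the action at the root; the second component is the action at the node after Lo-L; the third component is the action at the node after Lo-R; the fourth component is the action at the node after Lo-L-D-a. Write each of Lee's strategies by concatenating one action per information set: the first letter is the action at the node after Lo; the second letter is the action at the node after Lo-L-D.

Row for Hi/D/T/f (columns Le, La, Re, Ra): (7,2) (7,2) (7,2) (7,2).
Under Hi/D/T/f, Kai's choice at the node after Lo-L and at the node after Lo-R and at the node after Lo-L-D-a can never be reached regardless of what Lee does, so varying those choices leaves every outcome unchanged.
Holding the reachable choices fixed and varying the unreachable ones freely already gives 2 × 2 × 2 = 8 equivalent strategies.
No other strategy reproduces this row, so those 8 are the full class: Hi/D/H/k, Hi/D/H/f, Hi/D/T/k, Hi/D/T/f, Hi/W/H/k, Hi/W/H/f, Hi/W/T/k, Hi/W/T/f.

8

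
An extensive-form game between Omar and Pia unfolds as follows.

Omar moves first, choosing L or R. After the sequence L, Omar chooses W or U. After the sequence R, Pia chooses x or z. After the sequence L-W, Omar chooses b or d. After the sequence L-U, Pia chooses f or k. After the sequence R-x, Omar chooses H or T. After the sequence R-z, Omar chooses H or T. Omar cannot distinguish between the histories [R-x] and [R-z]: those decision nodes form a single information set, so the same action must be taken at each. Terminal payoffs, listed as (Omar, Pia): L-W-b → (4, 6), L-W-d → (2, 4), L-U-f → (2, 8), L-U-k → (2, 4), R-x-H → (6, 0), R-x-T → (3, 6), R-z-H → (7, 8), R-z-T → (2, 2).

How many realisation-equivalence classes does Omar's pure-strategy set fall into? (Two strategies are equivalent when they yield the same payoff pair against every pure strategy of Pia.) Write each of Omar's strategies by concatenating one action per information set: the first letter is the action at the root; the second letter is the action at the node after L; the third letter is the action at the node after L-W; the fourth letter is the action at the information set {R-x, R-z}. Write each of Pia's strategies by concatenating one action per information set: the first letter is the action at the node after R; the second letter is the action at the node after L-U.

5

Omar has 16 pure strategies: LWbH, LWbT, LWdH, LWdT, LUbH, LUbT, LUdH, LUdT, RWbH, RWbT, RWdH, RWdT, RUbH, RUbT, RUdH, RUdT. Columns: xf, xk, zf, zk.
{LWbH, LWbT} → row (4,6) (4,6) (4,6) (4,6)
{LWdH, LWdT} → row (2,4) (2,4) (2,4) (2,4)
{LUbH, LUbT, LUdH, LUdT} → row (2,8) (2,4) (2,8) (2,4)
{RWbH, RWdH, RUbH, RUdH} → row (6,0) (6,0) (7,8) (7,8)
{RWbT, RWdT, RUbT, RUdT} → row (3,6) (3,6) (2,2) (2,2)
That's 5 distinct rows out of 16 strategies.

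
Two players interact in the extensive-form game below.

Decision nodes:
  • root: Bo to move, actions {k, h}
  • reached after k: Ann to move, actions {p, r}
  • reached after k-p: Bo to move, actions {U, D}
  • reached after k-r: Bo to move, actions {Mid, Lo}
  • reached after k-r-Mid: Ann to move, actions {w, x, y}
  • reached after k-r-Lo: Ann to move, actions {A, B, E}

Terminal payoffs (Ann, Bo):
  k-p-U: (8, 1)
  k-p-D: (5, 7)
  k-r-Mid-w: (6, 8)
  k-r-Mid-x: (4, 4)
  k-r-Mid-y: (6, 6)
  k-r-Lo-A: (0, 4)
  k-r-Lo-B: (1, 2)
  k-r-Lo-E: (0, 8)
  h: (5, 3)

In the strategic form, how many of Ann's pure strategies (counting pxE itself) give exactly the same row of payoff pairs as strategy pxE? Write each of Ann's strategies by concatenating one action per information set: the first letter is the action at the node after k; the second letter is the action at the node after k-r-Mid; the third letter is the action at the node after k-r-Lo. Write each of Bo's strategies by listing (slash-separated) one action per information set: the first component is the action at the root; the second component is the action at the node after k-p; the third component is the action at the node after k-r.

Row for pxE (columns k/U/Mid, k/U/Lo, k/D/Mid, k/D/Lo, h/U/Mid, h/U/Lo, h/D/Mid, h/D/Lo): (8,1) (8,1) (5,7) (5,7) (5,3) (5,3) (5,3) (5,3).
Under pxE, Ann's choice at the node after k-r-Mid and at the node after k-r-Lo can never be reached regardless of what Bo does, so varying those choices leaves every outcome unchanged.
Holding the reachable choices fixed and varying the unreachable ones freely already gives 3 × 3 = 9 equivalent strategies.
No other strategy reproduces this row, so those 9 are the full class: pwA, pwB, pwE, pxA, pxB, pxE, pyA, pyB, pyE.

9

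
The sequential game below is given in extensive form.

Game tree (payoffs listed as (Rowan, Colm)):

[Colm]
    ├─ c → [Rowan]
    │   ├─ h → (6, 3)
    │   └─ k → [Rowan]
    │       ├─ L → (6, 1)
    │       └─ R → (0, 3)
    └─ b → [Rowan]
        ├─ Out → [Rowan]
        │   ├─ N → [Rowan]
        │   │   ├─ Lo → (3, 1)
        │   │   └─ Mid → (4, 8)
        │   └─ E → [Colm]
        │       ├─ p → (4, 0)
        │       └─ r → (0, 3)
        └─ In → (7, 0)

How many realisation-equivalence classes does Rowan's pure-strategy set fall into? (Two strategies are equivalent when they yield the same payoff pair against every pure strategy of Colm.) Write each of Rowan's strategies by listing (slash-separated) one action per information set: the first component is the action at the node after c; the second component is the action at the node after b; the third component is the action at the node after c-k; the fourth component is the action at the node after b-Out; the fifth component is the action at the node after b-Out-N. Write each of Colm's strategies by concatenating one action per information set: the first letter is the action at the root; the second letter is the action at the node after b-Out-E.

Rowan has 32 pure strategies: h/Out/L/N/Lo, h/Out/L/N/Mid, h/Out/L/E/Lo, h/Out/L/E/Mid, h/Out/R/N/Lo, h/Out/R/N/Mid, h/Out/R/E/Lo, h/Out/R/E/Mid, h/In/L/N/Lo, h/In/L/N/Mid, h/In/L/E/Lo, h/In/L/E/Mid, h/In/R/N/Lo, h/In/R/N/Mid, h/In/R/E/Lo, h/In/R/E/Mid, k/Out/L/N/Lo, k/Out/L/N/Mid, k/Out/L/E/Lo, k/Out/L/E/Mid, k/Out/R/N/Lo, k/Out/R/N/Mid, k/Out/R/E/Lo, k/Out/R/E/Mid, k/In/L/N/Lo, k/In/L/N/Mid, k/In/L/E/Lo, k/In/L/E/Mid, k/In/R/N/Lo, k/In/R/N/Mid, k/In/R/E/Lo, k/In/R/E/Mid. Columns: cp, cr, bp, br.
{h/Out/L/N/Lo, h/Out/R/N/Lo} → row (6,3) (6,3) (3,1) (3,1)
{h/Out/L/N/Mid, h/Out/R/N/Mid} → row (6,3) (6,3) (4,8) (4,8)
{h/Out/L/E/Lo, h/Out/L/E/Mid, h/Out/R/E/Lo, h/Out/R/E/Mid} → row (6,3) (6,3) (4,0) (0,3)
{h/In/L/N/Lo, h/In/L/N/Mid, h/In/L/E/Lo, h/In/L/E/Mid, h/In/R/N/Lo, h/In/R/N/Mid, h/In/R/E/Lo, h/In/R/E/Mid} → row (6,3) (6,3) (7,0) (7,0)
{k/Out/L/N/Lo} → row (6,1) (6,1) (3,1) (3,1)
{k/Out/L/N/Mid} → row (6,1) (6,1) (4,8) (4,8)
{k/Out/L/E/Lo, k/Out/L/E/Mid} → row (6,1) (6,1) (4,0) (0,3)
{k/Out/R/N/Lo} → row (0,3) (0,3) (3,1) (3,1)
{k/Out/R/N/Mid} → row (0,3) (0,3) (4,8) (4,8)
{k/Out/R/E/Lo, k/Out/R/E/Mid} → row (0,3) (0,3) (4,0) (0,3)
{k/In/L/N/Lo, k/In/L/N/Mid, k/In/L/E/Lo, k/In/L/E/Mid} → row (6,1) (6,1) (7,0) (7,0)
{k/In/R/N/Lo, k/In/R/N/Mid, k/In/R/E/Lo, k/In/R/E/Mid} → row (0,3) (0,3) (7,0) (7,0)
That's 12 distinct rows out of 32 strategies.

12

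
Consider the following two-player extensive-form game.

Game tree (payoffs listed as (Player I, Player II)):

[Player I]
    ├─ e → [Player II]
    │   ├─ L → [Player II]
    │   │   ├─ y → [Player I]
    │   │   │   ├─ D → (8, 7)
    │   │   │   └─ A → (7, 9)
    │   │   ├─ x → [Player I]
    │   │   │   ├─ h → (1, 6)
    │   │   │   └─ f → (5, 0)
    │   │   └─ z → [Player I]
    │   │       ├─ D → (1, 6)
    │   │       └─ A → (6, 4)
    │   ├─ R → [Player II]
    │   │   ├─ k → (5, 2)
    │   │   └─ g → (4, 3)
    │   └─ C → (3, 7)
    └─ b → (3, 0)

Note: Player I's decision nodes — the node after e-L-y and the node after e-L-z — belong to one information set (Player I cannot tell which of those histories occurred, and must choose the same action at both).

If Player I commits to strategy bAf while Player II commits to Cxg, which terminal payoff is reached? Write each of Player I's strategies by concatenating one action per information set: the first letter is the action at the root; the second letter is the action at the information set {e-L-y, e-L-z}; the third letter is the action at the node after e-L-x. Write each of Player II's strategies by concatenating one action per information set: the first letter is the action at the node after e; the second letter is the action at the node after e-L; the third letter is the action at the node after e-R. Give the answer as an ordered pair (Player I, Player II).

Trace the play path from the root:
  Player I plays b
→ terminal payoff (3, 0).
(Player I's choice at the information set {e-L-y, e-L-z} is never reached on this path, so it doesn't affect the outcome.)

(3, 0)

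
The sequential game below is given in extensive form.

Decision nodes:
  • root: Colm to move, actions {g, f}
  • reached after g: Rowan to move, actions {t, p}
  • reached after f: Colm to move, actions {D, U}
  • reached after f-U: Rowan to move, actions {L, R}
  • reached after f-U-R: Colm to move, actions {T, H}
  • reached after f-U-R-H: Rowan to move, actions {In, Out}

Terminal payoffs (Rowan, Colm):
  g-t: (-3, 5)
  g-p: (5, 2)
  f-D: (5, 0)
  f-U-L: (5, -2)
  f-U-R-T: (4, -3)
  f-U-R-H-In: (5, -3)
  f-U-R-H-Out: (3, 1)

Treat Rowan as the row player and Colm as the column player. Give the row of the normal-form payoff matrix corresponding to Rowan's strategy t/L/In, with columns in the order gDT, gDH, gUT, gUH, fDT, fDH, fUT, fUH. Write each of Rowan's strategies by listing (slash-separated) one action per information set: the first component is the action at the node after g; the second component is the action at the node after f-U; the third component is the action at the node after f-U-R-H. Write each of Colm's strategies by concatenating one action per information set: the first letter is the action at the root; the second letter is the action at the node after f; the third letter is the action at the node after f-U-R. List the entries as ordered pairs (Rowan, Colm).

vs gDT: Colm plays g → Rowan plays t at [g] → (-3, 5)
vs gDH: Colm plays g → Rowan plays t at [g] → (-3, 5)
vs gUT: Colm plays g → Rowan plays t at [g] → (-3, 5)
vs gUH: Colm plays g → Rowan plays t at [g] → (-3, 5)
vs fDT: Colm plays f → Colm plays D at [f] → (5, 0)
vs fDH: Colm plays f → Colm plays D at [f] → (5, 0)
vs fUT: Colm plays f → Colm plays U at [f] → Rowan plays L at [f-U] → (5, -2)
vs fUH: Colm plays f → Colm plays U at [f] → Rowan plays L at [f-U] → (5, -2)

(-3,5) (-3,5) (-3,5) (-3,5) (5,0) (5,0) (5,-2) (5,-2)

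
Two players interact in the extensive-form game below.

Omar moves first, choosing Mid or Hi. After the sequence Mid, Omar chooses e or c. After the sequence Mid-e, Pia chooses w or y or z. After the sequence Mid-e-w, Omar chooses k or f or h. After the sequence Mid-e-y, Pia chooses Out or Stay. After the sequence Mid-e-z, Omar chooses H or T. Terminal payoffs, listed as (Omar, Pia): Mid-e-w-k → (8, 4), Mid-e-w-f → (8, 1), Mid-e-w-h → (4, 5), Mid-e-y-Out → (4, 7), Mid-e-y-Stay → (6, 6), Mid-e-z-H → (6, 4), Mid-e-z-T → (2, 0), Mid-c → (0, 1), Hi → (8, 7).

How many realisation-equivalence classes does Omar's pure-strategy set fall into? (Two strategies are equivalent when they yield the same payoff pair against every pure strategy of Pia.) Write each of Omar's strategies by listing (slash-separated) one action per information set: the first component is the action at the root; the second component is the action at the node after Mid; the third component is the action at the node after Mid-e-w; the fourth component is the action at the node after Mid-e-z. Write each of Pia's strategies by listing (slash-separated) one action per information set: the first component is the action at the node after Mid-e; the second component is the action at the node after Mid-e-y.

Omar has 24 pure strategies: Mid/e/k/H, Mid/e/k/T, Mid/e/f/H, Mid/e/f/T, Mid/e/h/H, Mid/e/h/T, Mid/c/k/H, Mid/c/k/T, Mid/c/f/H, Mid/c/f/T, Mid/c/h/H, Mid/c/h/T, Hi/e/k/H, Hi/e/k/T, Hi/e/f/H, Hi/e/f/T, Hi/e/h/H, Hi/e/h/T, Hi/c/k/H, Hi/c/k/T, Hi/c/f/H, Hi/c/f/T, Hi/c/h/H, Hi/c/h/T. Columns: w/Out, w/Stay, y/Out, y/Stay, z/Out, z/Stay.
{Mid/e/k/H} → row (8,4) (8,4) (4,7) (6,6) (6,4) (6,4)
{Mid/e/k/T} → row (8,4) (8,4) (4,7) (6,6) (2,0) (2,0)
{Mid/e/f/H} → row (8,1) (8,1) (4,7) (6,6) (6,4) (6,4)
{Mid/e/f/T} → row (8,1) (8,1) (4,7) (6,6) (2,0) (2,0)
{Mid/e/h/H} → row (4,5) (4,5) (4,7) (6,6) (6,4) (6,4)
{Mid/e/h/T} → row (4,5) (4,5) (4,7) (6,6) (2,0) (2,0)
{Mid/c/k/H, Mid/c/k/T, Mid/c/f/H, Mid/c/f/T, Mid/c/h/H, Mid/c/h/T} → row (0,1) (0,1) (0,1) (0,1) (0,1) (0,1)
{Hi/e/k/H, Hi/e/k/T, Hi/e/f/H, Hi/e/f/T, Hi/e/h/H, Hi/e/h/T, Hi/c/k/H, Hi/c/k/T, Hi/c/f/H, Hi/c/f/T, Hi/c/h/H, Hi/c/h/T} → row (8,7) (8,7) (8,7) (8,7) (8,7) (8,7)
That's 8 distinct rows out of 24 strategies.

8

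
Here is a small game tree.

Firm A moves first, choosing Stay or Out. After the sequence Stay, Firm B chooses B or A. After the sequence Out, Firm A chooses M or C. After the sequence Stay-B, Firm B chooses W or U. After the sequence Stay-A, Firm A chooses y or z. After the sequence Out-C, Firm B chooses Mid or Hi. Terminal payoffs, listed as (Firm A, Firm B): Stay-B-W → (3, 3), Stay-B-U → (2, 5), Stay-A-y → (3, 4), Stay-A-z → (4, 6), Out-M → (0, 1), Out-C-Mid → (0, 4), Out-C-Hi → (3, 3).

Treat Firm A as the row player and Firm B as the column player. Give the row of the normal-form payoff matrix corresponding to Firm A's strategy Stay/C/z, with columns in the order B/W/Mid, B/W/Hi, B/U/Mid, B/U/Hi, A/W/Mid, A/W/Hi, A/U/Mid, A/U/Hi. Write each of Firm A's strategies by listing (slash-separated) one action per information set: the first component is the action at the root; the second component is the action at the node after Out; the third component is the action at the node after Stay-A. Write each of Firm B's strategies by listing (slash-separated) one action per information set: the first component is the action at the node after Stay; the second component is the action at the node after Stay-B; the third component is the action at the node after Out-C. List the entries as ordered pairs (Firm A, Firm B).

(3,3) (3,3) (2,5) (2,5) (4,6) (4,6) (4,6) (4,6)

vs B/W/Mid: Firm A plays Stay → Firm B plays B at [Stay] → Firm B plays W at [Stay-B] → (3, 3)
vs B/W/Hi: Firm A plays Stay → Firm B plays B at [Stay] → Firm B plays W at [Stay-B] → (3, 3)
vs B/U/Mid: Firm A plays Stay → Firm B plays B at [Stay] → Firm B plays U at [Stay-B] → (2, 5)
vs B/U/Hi: Firm A plays Stay → Firm B plays B at [Stay] → Firm B plays U at [Stay-B] → (2, 5)
vs A/W/Mid: Firm A plays Stay → Firm B plays A at [Stay] → Firm A plays z at [Stay-A] → (4, 6)
vs A/W/Hi: Firm A plays Stay → Firm B plays A at [Stay] → Firm A plays z at [Stay-A] → (4, 6)
vs A/U/Mid: Firm A plays Stay → Firm B plays A at [Stay] → Firm A plays z at [Stay-A] → (4, 6)
vs A/U/Hi: Firm A plays Stay → Firm B plays A at [Stay] → Firm A plays z at [Stay-A] → (4, 6)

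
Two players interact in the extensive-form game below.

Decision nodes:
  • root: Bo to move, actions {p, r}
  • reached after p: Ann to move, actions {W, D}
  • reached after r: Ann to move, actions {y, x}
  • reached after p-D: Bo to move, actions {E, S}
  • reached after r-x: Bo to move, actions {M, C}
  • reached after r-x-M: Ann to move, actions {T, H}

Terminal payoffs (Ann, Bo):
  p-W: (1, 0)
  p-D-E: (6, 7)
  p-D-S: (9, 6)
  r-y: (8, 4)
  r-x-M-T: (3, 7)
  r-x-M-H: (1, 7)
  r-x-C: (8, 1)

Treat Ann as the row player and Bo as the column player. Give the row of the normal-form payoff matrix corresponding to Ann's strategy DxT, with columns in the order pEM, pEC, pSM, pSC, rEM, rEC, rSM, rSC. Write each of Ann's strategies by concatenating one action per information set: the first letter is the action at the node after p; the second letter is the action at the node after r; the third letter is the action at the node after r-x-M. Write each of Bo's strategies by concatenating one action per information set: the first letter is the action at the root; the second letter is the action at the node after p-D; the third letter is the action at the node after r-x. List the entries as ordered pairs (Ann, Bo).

(6,7) (6,7) (9,6) (9,6) (3,7) (8,1) (3,7) (8,1)

vs pEM: Bo plays p → Ann plays D at [p] → Bo plays E at [p-D] → (6, 7)
vs pEC: Bo plays p → Ann plays D at [p] → Bo plays E at [p-D] → (6, 7)
vs pSM: Bo plays p → Ann plays D at [p] → Bo plays S at [p-D] → (9, 6)
vs pSC: Bo plays p → Ann plays D at [p] → Bo plays S at [p-D] → (9, 6)
vs rEM: Bo plays r → Ann plays x at [r] → Bo plays M at [r-x] → Ann plays T at [r-x-M] → (3, 7)
vs rEC: Bo plays r → Ann plays x at [r] → Bo plays C at [r-x] → (8, 1)
vs rSM: Bo plays r → Ann plays x at [r] → Bo plays M at [r-x] → Ann plays T at [r-x-M] → (3, 7)
vs rSC: Bo plays r → Ann plays x at [r] → Bo plays C at [r-x] → (8, 1)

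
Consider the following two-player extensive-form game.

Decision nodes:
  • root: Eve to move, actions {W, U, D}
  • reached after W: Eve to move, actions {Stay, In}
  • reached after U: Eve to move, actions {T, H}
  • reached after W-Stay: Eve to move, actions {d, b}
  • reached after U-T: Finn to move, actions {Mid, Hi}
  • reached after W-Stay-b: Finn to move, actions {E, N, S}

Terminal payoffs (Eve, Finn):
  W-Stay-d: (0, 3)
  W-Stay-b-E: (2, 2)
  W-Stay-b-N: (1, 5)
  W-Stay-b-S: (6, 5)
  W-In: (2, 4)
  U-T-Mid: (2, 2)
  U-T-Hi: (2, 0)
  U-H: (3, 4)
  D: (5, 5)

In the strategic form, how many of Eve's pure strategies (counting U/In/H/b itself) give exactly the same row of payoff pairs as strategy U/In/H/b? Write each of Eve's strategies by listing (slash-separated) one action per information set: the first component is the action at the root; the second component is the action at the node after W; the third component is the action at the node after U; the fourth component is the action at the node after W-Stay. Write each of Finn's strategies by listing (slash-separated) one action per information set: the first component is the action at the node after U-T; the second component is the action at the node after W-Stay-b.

4

Row for U/In/H/b (columns Mid/E, Mid/N, Mid/S, Hi/E, Hi/N, Hi/S): (3,4) (3,4) (3,4) (3,4) (3,4) (3,4).
Under U/In/H/b, Eve's choice at the node after W and at the node after W-Stay can never be reached regardless of what Finn does, so varying those choices leaves every outcome unchanged.
Holding the reachable choices fixed and varying the unreachable ones freely already gives 2 × 2 = 4 equivalent strategies.
No other strategy reproduces this row, so those 4 are the full class: U/Stay/H/d, U/Stay/H/b, U/In/H/d, U/In/H/b.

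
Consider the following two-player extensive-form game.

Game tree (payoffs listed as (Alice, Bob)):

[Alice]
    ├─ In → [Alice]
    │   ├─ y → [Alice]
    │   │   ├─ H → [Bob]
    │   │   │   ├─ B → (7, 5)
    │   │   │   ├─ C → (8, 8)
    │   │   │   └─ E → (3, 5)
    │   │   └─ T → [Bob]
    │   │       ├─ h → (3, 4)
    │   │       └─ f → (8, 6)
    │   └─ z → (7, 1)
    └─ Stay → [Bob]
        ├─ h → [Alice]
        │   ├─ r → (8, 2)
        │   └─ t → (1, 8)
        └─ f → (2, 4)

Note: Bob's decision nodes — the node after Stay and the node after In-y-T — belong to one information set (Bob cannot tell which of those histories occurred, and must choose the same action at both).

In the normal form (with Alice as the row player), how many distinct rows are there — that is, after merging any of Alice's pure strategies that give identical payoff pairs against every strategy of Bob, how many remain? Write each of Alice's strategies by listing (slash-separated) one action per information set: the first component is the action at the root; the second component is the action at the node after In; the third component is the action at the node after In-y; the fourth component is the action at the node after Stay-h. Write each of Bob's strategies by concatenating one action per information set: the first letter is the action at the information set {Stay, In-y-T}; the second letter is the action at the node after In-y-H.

Alice has 16 pure strategies: In/y/H/r, In/y/H/t, In/y/T/r, In/y/T/t, In/z/H/r, In/z/H/t, In/z/T/r, In/z/T/t, Stay/y/H/r, Stay/y/H/t, Stay/y/T/r, Stay/y/T/t, Stay/z/H/r, Stay/z/H/t, Stay/z/T/r, Stay/z/T/t. Columns: hB, hC, hE, fB, fC, fE.
{In/y/H/r, In/y/H/t} → row (7,5) (8,8) (3,5) (7,5) (8,8) (3,5)
{In/y/T/r, In/y/T/t} → row (3,4) (3,4) (3,4) (8,6) (8,6) (8,6)
{In/z/H/r, In/z/H/t, In/z/T/r, In/z/T/t} → row (7,1) (7,1) (7,1) (7,1) (7,1) (7,1)
{Stay/y/H/r, Stay/y/T/r, Stay/z/H/r, Stay/z/T/r} → row (8,2) (8,2) (8,2) (2,4) (2,4) (2,4)
{Stay/y/H/t, Stay/y/T/t, Stay/z/H/t, Stay/z/T/t} → row (1,8) (1,8) (1,8) (2,4) (2,4) (2,4)
That's 5 distinct rows out of 16 strategies.

5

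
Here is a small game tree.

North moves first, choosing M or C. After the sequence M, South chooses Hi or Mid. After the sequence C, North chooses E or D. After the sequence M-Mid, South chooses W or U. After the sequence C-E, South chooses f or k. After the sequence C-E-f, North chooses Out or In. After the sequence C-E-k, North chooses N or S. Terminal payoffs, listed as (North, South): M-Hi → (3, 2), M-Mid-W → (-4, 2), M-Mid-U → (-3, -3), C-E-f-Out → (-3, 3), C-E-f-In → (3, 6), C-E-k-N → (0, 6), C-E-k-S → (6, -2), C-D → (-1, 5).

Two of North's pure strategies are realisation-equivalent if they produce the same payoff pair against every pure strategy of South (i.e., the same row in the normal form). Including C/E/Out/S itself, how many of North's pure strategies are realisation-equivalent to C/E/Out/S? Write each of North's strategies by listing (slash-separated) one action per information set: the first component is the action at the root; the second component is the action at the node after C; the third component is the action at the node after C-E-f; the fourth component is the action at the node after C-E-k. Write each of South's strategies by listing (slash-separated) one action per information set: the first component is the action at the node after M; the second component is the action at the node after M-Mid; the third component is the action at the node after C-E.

1

Row for C/E/Out/S (columns Hi/W/f, Hi/W/k, Hi/U/f, Hi/U/k, Mid/W/f, Mid/W/k, Mid/U/f, Mid/U/k): (-3,3) (6,-2) (-3,3) (6,-2) (-3,3) (6,-2) (-3,3) (6,-2).
Every one of North's information sets is on the play path for some reply by South when North follows C/E/Out/S.
Changing the action at any of them therefore changes at least one column, so only C/E/Out/S itself gives this row.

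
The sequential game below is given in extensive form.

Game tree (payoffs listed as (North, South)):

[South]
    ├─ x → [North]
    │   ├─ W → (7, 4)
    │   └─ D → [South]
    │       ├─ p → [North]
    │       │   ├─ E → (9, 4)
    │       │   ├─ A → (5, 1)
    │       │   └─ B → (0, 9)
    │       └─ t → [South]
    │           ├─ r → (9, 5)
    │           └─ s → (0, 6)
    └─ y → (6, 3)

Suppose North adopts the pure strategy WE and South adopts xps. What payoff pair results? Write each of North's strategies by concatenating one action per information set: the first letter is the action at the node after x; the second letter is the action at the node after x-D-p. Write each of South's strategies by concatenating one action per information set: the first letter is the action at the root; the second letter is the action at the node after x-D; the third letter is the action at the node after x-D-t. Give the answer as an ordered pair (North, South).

(7, 4)

Trace the play path from the root:
  South plays x
  North plays W at [x]
→ terminal payoff (7, 4).
(North's choice at the node after x-D-p is never reached on this path, so it doesn't affect the outcome.)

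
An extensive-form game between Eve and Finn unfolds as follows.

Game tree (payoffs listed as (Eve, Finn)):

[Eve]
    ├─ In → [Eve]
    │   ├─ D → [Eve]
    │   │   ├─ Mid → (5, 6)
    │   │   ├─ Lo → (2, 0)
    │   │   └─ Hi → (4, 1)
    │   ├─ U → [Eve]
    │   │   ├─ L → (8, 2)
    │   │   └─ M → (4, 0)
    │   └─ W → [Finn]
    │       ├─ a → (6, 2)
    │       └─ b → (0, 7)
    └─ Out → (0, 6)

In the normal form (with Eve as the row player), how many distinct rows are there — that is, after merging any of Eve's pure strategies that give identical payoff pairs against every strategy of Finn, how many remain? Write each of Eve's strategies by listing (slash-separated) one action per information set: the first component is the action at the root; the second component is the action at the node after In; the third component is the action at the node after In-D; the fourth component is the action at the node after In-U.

Eve has 36 pure strategies: In/D/Mid/L, In/D/Mid/M, In/D/Lo/L, In/D/Lo/M, In/D/Hi/L, In/D/Hi/M, In/U/Mid/L, In/U/Mid/M, In/U/Lo/L, In/U/Lo/M, In/U/Hi/L, In/U/Hi/M, In/W/Mid/L, In/W/Mid/M, In/W/Lo/L, In/W/Lo/M, In/W/Hi/L, In/W/Hi/M, Out/D/Mid/L, Out/D/Mid/M, Out/D/Lo/L, Out/D/Lo/M, Out/D/Hi/L, Out/D/Hi/M, Out/U/Mid/L, Out/U/Mid/M, Out/U/Lo/L, Out/U/Lo/M, Out/U/Hi/L, Out/U/Hi/M, Out/W/Mid/L, Out/W/Mid/M, Out/W/Lo/L, Out/W/Lo/M, Out/W/Hi/L, Out/W/Hi/M. Columns: a, b.
{In/D/Mid/L, In/D/Mid/M} → row (5,6) (5,6)
{In/D/Lo/L, In/D/Lo/M} → row (2,0) (2,0)
{In/D/Hi/L, In/D/Hi/M} → row (4,1) (4,1)
{In/U/Mid/L, In/U/Lo/L, In/U/Hi/L} → row (8,2) (8,2)
{In/U/Mid/M, In/U/Lo/M, In/U/Hi/M} → row (4,0) (4,0)
{In/W/Mid/L, In/W/Mid/M, In/W/Lo/L, In/W/Lo/M, In/W/Hi/L, In/W/Hi/M} → row (6,2) (0,7)
{Out/D/Mid/L, Out/D/Mid/M, Out/D/Lo/L, Out/D/Lo/M, Out/D/Hi/L, Out/D/Hi/M, Out/U/Mid/L, Out/U/Mid/M, Out/U/Lo/L, Out/U/Lo/M, Out/U/Hi/L, Out/U/Hi/M, Out/W/Mid/L, Out/W/Mid/M, Out/W/Lo/L, Out/W/Lo/M, Out/W/Hi/L, Out/W/Hi/M} → row (0,6) (0,6)
That's 7 distinct rows out of 36 strategies.

7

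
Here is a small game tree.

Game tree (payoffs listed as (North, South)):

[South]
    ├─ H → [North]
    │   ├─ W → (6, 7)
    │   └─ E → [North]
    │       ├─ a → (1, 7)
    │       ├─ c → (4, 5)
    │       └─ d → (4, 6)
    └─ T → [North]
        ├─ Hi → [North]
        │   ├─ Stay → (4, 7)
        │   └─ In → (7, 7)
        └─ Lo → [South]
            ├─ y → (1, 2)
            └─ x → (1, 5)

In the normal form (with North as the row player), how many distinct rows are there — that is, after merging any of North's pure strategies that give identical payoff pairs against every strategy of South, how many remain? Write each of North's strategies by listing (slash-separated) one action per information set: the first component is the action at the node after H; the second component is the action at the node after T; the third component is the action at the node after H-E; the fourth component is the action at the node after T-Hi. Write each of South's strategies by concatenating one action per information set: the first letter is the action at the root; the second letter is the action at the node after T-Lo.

North has 24 pure strategies: W/Hi/a/Stay, W/Hi/a/In, W/Hi/c/Stay, W/Hi/c/In, W/Hi/d/Stay, W/Hi/d/In, W/Lo/a/Stay, W/Lo/a/In, W/Lo/c/Stay, W/Lo/c/In, W/Lo/d/Stay, W/Lo/d/In, E/Hi/a/Stay, E/Hi/a/In, E/Hi/c/Stay, E/Hi/c/In, E/Hi/d/Stay, E/Hi/d/In, E/Lo/a/Stay, E/Lo/a/In, E/Lo/c/Stay, E/Lo/c/In, E/Lo/d/Stay, E/Lo/d/In. Columns: Hy, Hx, Ty, Tx.
{W/Hi/a/Stay, W/Hi/c/Stay, W/Hi/d/Stay} → row (6,7) (6,7) (4,7) (4,7)
{W/Hi/a/In, W/Hi/c/In, W/Hi/d/In} → row (6,7) (6,7) (7,7) (7,7)
{W/Lo/a/Stay, W/Lo/a/In, W/Lo/c/Stay, W/Lo/c/In, W/Lo/d/Stay, W/Lo/d/In} → row (6,7) (6,7) (1,2) (1,5)
{E/Hi/a/Stay} → row (1,7) (1,7) (4,7) (4,7)
{E/Hi/a/In} → row (1,7) (1,7) (7,7) (7,7)
{E/Hi/c/Stay} → row (4,5) (4,5) (4,7) (4,7)
{E/Hi/c/In} → row (4,5) (4,5) (7,7) (7,7)
{E/Hi/d/Stay} → row (4,6) (4,6) (4,7) (4,7)
{E/Hi/d/In} → row (4,6) (4,6) (7,7) (7,7)
{E/Lo/a/Stay, E/Lo/a/In} → row (1,7) (1,7) (1,2) (1,5)
{E/Lo/c/Stay, E/Lo/c/In} → row (4,5) (4,5) (1,2) (1,5)
{E/Lo/d/Stay, E/Lo/d/In} → row (4,6) (4,6) (1,2) (1,5)
That's 12 distinct rows out of 24 strategies.

12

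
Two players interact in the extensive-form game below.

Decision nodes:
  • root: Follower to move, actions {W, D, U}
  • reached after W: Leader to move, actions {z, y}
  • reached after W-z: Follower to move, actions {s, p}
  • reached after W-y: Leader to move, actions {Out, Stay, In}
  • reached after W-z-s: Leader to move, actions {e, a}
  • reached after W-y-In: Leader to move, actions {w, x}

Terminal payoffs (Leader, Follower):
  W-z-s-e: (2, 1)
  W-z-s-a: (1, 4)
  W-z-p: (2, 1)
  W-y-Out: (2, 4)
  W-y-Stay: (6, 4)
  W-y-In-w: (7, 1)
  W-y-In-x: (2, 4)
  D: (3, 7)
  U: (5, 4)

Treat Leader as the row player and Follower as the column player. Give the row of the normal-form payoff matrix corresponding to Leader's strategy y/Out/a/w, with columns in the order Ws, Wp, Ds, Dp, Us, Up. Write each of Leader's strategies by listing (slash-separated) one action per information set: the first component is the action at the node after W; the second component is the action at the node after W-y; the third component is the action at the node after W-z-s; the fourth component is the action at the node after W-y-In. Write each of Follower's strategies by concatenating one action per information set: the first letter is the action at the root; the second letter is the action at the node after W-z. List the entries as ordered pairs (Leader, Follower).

(2,4) (2,4) (3,7) (3,7) (5,4) (5,4)

vs Ws: Follower plays W → Leader plays y at [W] → Leader plays Out at [W-y] → (2, 4)
vs Wp: Follower plays W → Leader plays y at [W] → Leader plays Out at [W-y] → (2, 4)
vs Ds: Follower plays D → (3, 7)
vs Dp: Follower plays D → (3, 7)
vs Us: Follower plays U → (5, 4)
vs Up: Follower plays U → (5, 4)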